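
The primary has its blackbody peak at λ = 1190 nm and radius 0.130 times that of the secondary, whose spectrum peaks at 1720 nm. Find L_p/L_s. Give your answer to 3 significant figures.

0.0738

Wien's law gives T ∝ 1/λ_max, so T_p/T_s = λ_s/λ_p = 1720/1190 = 1.445.
Then L ∝ R²T⁴ gives L_p/L_s = (0.130)² × (1.445)⁴ = 0.01690 × 4.364 = 0.07376.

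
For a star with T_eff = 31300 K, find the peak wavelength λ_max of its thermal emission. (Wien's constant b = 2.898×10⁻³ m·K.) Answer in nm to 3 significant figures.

92.6 nm

λ_max = b/T = 2.898×10⁻³ / 31300 = 9.26×10^-8 m = 92.59 nm.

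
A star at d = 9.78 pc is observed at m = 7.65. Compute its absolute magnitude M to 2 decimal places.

7.70

M = m − 5 log₁₀(d/10 pc) = 7.65 − 5 log₁₀(9.78/10)
  = 7.65 − 5 × -0.010 = 7.65 − -0.05 = 7.70.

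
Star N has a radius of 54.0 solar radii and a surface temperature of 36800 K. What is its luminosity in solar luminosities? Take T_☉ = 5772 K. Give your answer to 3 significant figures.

L/L_☉ = (R/R_☉)² (T/T_☉)⁴ = (54.0)² × (36800/5772)⁴
       = 2916 × (6.376)⁴ = 2916 × 1652 = 4.818×10^6.

4.82×10^6 solar luminosities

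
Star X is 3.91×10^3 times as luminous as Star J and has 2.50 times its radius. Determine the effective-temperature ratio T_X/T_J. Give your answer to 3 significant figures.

L ∝ R²T⁴ gives T ∝ (L/R²)^(1/4), so
T_X/T_J = (3.91×10^3 / 2.50²)^(1/4) = (625.6)^(1/4) = 5.001.

5.00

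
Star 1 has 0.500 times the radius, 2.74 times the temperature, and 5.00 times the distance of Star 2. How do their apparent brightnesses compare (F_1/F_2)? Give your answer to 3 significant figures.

0.564

L_1/L_2 = (R_1/R_2)²(T_1/T_2)⁴ = (0.500)² × (2.74)⁴ = 14.09.
F_1/F_2 = (L_1/L_2)/(d_1/d_2)² = 14.09 / (5.00)² = 0.5636.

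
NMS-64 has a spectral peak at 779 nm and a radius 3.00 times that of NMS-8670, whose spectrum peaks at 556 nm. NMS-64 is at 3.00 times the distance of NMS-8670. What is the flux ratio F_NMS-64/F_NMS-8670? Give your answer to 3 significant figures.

Wien's law: T_NMS-64/T_NMS-8670 = λ_NMS-8670/λ_NMS-64 = 556/779 = 0.7137.
L_NMS-64/L_NMS-8670 = (R_NMS-64/R_NMS-8670)²(T_NMS-64/T_NMS-8670)⁴ = (3.00)²(0.7137)⁴ = 2.336.
F_NMS-64/F_NMS-8670 = (L_NMS-64/L_NMS-8670)/(d_NMS-64/d_NMS-8670)² = 2.336/(3.00)² = 0.2595.

0.260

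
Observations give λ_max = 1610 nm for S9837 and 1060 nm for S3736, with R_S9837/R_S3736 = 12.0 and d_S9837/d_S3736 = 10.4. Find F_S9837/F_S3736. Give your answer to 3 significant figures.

0.250

Wien's law: T_S9837/T_S3736 = λ_S3736/λ_S9837 = 1060/1610 = 0.6584.
L_S9837/L_S3736 = (R_S9837/R_S3736)²(T_S9837/T_S3736)⁴ = (12.0)²(0.6584)⁴ = 27.06.
F_S9837/F_S3736 = (L_S9837/L_S3736)/(d_S9837/d_S3736)² = 27.06/(10.4)² = 0.2502.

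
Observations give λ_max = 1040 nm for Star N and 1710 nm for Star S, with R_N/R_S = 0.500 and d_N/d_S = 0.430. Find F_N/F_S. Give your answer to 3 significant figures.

Wien's law: T_N/T_S = λ_S/λ_N = 1710/1040 = 1.644.
L_N/L_S = (R_N/R_S)²(T_N/T_S)⁴ = (0.500)²(1.644)⁴ = 1.827.
F_N/F_S = (L_N/L_S)/(d_N/d_S)² = 1.827/(0.430)² = 9.882.

9.88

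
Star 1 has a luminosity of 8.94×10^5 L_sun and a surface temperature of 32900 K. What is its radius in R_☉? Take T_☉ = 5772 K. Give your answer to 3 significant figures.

29.1 R_☉

R/R_☉ = √(L/L_☉) / (T/T_☉)² = √(8.94×10^5) / (5.700)²
       = 945.5 / 32.49 = 29.10.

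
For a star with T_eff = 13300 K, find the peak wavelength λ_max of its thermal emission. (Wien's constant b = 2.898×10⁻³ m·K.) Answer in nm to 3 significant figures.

λ_max = b/T = 2.898×10⁻³ / 13300 = 2.18×10^-7 m = 217.9 nm.

218 nm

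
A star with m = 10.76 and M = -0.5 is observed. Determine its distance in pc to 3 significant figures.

1.79×10^3 pc

m − M = 5 log₁₀(d/10 pc)
10.76 − (-0.5) = 11.26 = 5 log₁₀(d/10)
d = 10 × 10^(11.26/5) = 10 × 10^2.252 = 1786 pc.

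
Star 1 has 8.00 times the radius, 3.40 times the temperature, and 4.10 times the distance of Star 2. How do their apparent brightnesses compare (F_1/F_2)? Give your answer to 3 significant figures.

509

L_1/L_2 = (R_1/R_2)²(T_1/T_2)⁴ = (8.00)² × (3.40)⁴ = 8553.
F_1/F_2 = (L_1/L_2)/(d_1/d_2)² = 8553 / (4.10)² = 508.8.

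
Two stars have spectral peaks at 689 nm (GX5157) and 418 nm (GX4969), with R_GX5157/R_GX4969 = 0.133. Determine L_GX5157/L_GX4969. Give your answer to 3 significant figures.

Wien's law gives T ∝ 1/λ_max, so T_GX5157/T_GX4969 = λ_GX4969/λ_GX5157 = 418/689 = 0.6067.
Then L ∝ R²T⁴ gives L_GX5157/L_GX4969 = (0.133)² × (0.6067)⁴ = 0.01769 × 0.1355 = 0.002396.

0.00240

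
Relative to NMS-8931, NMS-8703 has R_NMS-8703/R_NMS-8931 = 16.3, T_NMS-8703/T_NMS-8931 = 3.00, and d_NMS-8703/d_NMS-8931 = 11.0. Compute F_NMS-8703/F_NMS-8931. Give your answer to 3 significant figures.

L_NMS-8703/L_NMS-8931 = (R_NMS-8703/R_NMS-8931)²(T_NMS-8703/T_NMS-8931)⁴ = (16.3)² × (3.00)⁴ = 2.152×10^4.
F_NMS-8703/F_NMS-8931 = (L_NMS-8703/L_NMS-8931)/(d_NMS-8703/d_NMS-8931)² = 2.152×10^4 / (11.0)² = 177.9.

178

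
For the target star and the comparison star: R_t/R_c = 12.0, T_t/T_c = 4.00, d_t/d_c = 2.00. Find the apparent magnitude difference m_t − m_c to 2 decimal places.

L_t/L_c = (12.0)²(4.00)⁴ = 3.686×10^4.
F_t/F_c = (L_t/L_c)/(d_t/d_c)² = 3.686×10^4/4.000 = 9216.
m_t − m_c = −2.5 log₁₀(9216) = -9.91.

-9.91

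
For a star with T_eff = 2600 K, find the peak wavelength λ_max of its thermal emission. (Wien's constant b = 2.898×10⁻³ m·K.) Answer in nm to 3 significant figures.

λ_max = b/T = 2.898×10⁻³ / 2600 = 1.11×10^-6 m = 1115 nm.

1.11×10^3 nm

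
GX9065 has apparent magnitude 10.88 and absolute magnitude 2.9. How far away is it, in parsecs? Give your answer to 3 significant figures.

394 pc

m − M = 5 log₁₀(d/10 pc)
10.88 − (2.9) = 7.98 = 5 log₁₀(d/10)
d = 10 × 10^(7.98/5) = 10 × 10^1.596 = 394.5 pc.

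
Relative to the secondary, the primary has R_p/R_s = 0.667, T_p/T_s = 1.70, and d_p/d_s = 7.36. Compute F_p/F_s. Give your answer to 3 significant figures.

0.0686

L_p/L_s = (R_p/R_s)²(T_p/T_s)⁴ = (0.667)² × (1.70)⁴ = 3.716.
F_p/F_s = (L_p/L_s)/(d_p/d_s)² = 3.716 / (7.36)² = 0.06859.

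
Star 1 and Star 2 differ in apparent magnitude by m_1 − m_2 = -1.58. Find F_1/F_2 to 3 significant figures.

4.29

F_1/F_2 = 10^(−(m_1 − m_2)/2.5) = 10^(1.58/2.5) = 10^0.632 = 4.285.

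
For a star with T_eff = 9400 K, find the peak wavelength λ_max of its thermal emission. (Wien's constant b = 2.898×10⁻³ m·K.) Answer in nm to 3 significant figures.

308 nm

λ_max = b/T = 2.898×10⁻³ / 9400 = 3.08×10^-7 m = 308.3 nm.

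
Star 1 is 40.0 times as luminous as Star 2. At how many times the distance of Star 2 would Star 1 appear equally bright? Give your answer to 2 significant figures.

6.3

Equal flux requires L_1/d_1² = L_2/d_2², so d_1/d_2 = √(L_1/L_2)
= √(40.0) = 6.325.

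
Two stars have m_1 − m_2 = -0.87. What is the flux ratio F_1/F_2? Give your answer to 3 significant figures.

2.23

F_1/F_2 = 10^(−(m_1 − m_2)/2.5) = 10^(0.87/2.5) = 10^0.348 = 2.228.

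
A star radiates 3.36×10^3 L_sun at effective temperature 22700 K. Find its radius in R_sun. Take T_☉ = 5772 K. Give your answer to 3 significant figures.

R/R_☉ = √(L/L_☉) / (T/T_☉)² = √(3.36×10^3) / (3.933)²
       = 57.97 / 15.47 = 3.748.

3.75 R_sun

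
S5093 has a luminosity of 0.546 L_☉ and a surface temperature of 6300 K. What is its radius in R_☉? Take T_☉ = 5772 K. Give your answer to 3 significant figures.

0.620 R_☉

R/R_☉ = √(L/L_☉) / (T/T_☉)² = √(0.546) / (1.091)²
       = 0.7389 / 1.191 = 0.6203.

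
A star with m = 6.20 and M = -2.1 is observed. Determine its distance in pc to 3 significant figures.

m − M = 5 log₁₀(d/10 pc)
6.20 − (-2.1) = 8.30 = 5 log₁₀(d/10)
d = 10 × 10^(8.30/5) = 10 × 10^1.660 = 457.1 pc.

457 pc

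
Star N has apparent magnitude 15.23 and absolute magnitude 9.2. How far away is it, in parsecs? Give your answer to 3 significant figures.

161 pc

m − M = 5 log₁₀(d/10 pc)
15.23 − (9.2) = 6.03 = 5 log₁₀(d/10)
d = 10 × 10^(6.03/5) = 10 × 10^1.206 = 160.7 pc.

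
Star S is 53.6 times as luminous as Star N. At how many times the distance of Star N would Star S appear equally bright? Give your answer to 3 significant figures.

Equal flux requires L_S/d_S² = L_N/d_N², so d_S/d_N = √(L_S/L_N)
= √(53.6) = 7.321.

7.32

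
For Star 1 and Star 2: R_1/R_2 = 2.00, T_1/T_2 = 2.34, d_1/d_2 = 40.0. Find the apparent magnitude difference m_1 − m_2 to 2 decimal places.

L_1/L_2 = (2.00)²(2.34)⁴ = 119.9.
F_1/F_2 = (L_1/L_2)/(d_1/d_2)² = 119.9/1600 = 0.07496.
m_1 − m_2 = −2.5 log₁₀(0.07496) = 2.81.

2.81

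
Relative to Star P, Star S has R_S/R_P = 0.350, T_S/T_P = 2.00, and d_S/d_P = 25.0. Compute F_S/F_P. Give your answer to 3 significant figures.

0.00314

L_S/L_P = (R_S/R_P)²(T_S/T_P)⁴ = (0.350)² × (2.00)⁴ = 1.960.
F_S/F_P = (L_S/L_P)/(d_S/d_P)² = 1.960 / (25.0)² = 0.003136.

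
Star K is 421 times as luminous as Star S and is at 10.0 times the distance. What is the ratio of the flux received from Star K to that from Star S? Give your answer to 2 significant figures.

F = L/(4πd²), so F_K/F_S = (L_K/L_S) / (d_K/d_S)²
= 421 / (10.0)² = 421 / 100.0 = 4.210.

4.2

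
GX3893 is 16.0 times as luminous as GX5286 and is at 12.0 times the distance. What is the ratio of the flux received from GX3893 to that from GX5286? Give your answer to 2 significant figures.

0.11

F = L/(4πd²), so F_GX3893/F_GX5286 = (L_GX3893/L_GX5286) / (d_GX3893/d_GX5286)²
= 16.0 / (12.0)² = 16.0 / 144.0 = 0.1111.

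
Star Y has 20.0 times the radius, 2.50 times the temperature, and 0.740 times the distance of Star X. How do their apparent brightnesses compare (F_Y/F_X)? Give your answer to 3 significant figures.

L_Y/L_X = (R_Y/R_X)²(T_Y/T_X)⁴ = (20.0)² × (2.50)⁴ = 1.562×10^4.
F_Y/F_X = (L_Y/L_X)/(d_Y/d_X)² = 1.562×10^4 / (0.740)² = 2.853×10^4.

2.85×10^4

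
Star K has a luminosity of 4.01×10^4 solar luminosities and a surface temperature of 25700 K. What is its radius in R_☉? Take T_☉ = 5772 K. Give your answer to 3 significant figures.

R/R_☉ = √(L/L_☉) / (T/T_☉)² = √(4.01×10^4) / (4.453)²
       = 200.2 / 19.83 = 10.10.

10.1 R_☉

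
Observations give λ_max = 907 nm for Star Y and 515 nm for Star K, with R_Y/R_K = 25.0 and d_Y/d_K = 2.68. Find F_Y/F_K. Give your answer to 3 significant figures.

9.05

Wien's law: T_Y/T_K = λ_K/λ_Y = 515/907 = 0.5678.
L_Y/L_K = (R_Y/R_K)²(T_Y/T_K)⁴ = (25.0)²(0.5678)⁴ = 64.97.
F_Y/F_K = (L_Y/L_K)/(d_Y/d_K)² = 64.97/(2.68)² = 9.045.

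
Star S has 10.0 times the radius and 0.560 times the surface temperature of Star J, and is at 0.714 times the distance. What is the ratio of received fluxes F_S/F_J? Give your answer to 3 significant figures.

19.3

L_S/L_J = (R_S/R_J)²(T_S/T_J)⁴ = (10.0)² × (0.560)⁴ = 9.834.
F_S/F_J = (L_S/L_J)/(d_S/d_J)² = 9.834 / (0.714)² = 19.29.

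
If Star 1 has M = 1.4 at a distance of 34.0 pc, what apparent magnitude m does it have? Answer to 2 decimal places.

m = M + 5 log₁₀(d/10 pc) = 1.4 + 5 log₁₀(34.0/10)
  = 1.4 + 5 × 0.531 = 1.4 + 2.66 = 4.06.

4.06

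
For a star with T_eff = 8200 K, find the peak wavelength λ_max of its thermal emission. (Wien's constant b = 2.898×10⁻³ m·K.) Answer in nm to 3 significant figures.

λ_max = b/T = 2.898×10⁻³ / 8200 = 3.53×10^-7 m = 353.4 nm.

353 nm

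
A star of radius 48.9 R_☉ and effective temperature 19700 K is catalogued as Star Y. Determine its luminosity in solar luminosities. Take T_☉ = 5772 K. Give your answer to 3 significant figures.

L/L_☉ = (R/R_☉)² (T/T_☉)⁴ = (48.9)² × (19700/5772)⁴
       = 2391 × (3.413)⁴ = 2391 × 135.7 = 3.245×10^5.

3.24×10^5 solar luminosities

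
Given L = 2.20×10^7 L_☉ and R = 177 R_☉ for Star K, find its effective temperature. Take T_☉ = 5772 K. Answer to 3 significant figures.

2.97×10^4 K

T/T_☉ = (L/L_☉)^(1/4) / (R/R_☉)^(1/2)
T = 5772 × (2.20×10^7)^(1/4) / √(177) = 5772 × 68.49 / 13.30 = 2.971×10^4 K.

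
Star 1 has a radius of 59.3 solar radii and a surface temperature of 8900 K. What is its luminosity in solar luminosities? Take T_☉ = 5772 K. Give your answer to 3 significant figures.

1.99×10^4 solar luminosities

L/L_☉ = (R/R_☉)² (T/T_☉)⁴ = (59.3)² × (8900/5772)⁴
       = 3516 × (1.542)⁴ = 3516 × 5.653 = 1.988×10^4.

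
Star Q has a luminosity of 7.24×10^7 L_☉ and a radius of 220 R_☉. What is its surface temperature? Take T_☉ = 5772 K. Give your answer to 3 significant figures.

T/T_☉ = (L/L_☉)^(1/4) / (R/R_☉)^(1/2)
T = 5772 × (7.24×10^7)^(1/4) / √(220) = 5772 × 92.24 / 14.83 = 3.590×10^4 K.

3.59×10^4 K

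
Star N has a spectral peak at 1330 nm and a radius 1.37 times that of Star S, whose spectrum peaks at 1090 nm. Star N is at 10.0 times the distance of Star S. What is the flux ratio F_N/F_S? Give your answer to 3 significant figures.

Wien's law: T_N/T_S = λ_S/λ_N = 1090/1330 = 0.8195.
L_N/L_S = (R_N/R_S)²(T_N/T_S)⁴ = (1.37)²(0.8195)⁴ = 0.8467.
F_N/F_S = (L_N/L_S)/(d_N/d_S)² = 0.8467/(10.0)² = 0.008467.

0.00847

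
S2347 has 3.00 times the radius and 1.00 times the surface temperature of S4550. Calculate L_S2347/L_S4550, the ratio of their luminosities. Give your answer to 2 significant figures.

From the Stefan–Boltzmann law, L ∝ R²T⁴, so
L_S2347/L_S4550 = (R_S2347/R_S4550)² (T_S2347/T_S4550)⁴ = (3.00)² × (1.00)⁴ = 9.000 × 1.000 = 9.000.

9.0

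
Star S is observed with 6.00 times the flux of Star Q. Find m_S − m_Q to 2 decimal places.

m_S − m_Q = −2.5 log₁₀(F_S/F_Q) = −2.5 log₁₀(6.00) = −2.5 × (0.778) = -1.945.

-1.95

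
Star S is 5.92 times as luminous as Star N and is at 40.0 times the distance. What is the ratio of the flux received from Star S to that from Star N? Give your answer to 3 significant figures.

F = L/(4πd²), so F_S/F_N = (L_S/L_N) / (d_S/d_N)²
= 5.92 / (40.0)² = 5.92 / 1600 = 0.003700.

0.00370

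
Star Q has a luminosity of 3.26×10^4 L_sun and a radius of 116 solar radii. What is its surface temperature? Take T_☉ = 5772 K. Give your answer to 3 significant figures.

7.20×10^3 K

T/T_☉ = (L/L_☉)^(1/4) / (R/R_☉)^(1/2)
T = 5772 × (3.26×10^4)^(1/4) / √(116) = 5772 × 13.44 / 10.77 = 7201 K.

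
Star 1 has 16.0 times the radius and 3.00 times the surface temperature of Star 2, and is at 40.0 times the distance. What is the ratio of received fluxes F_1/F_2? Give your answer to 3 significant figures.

L_1/L_2 = (R_1/R_2)²(T_1/T_2)⁴ = (16.0)² × (3.00)⁴ = 2.074×10^4.
F_1/F_2 = (L_1/L_2)/(d_1/d_2)² = 2.074×10^4 / (40.0)² = 12.96.

13.0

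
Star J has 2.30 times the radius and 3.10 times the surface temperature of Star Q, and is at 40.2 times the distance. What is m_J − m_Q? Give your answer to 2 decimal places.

L_J/L_Q = (2.30)²(3.10)⁴ = 488.5.
F_J/F_Q = (L_J/L_Q)/(d_J/d_Q)² = 488.5/1616 = 0.3023.
m_J − m_Q = −2.5 log₁₀(0.3023) = 1.30.

1.30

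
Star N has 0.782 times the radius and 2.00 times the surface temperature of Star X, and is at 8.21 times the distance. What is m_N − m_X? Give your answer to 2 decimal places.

2.10

L_N/L_X = (0.782)²(2.00)⁴ = 9.784.
F_N/F_X = (L_N/L_X)/(d_N/d_X)² = 9.784/67.40 = 0.1452.
m_N − m_X = −2.5 log₁₀(0.1452) = 2.10.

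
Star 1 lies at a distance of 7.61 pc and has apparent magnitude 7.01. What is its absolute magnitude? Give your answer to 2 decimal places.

7.60

M = m − 5 log₁₀(d/10 pc) = 7.01 − 5 log₁₀(7.61/10)
  = 7.01 − 5 × -0.119 = 7.01 − -0.59 = 7.60.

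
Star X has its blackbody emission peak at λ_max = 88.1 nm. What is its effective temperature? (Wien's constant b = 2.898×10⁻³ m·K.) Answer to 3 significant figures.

T = b/λ_max = 2.898×10⁻³ / (88.1×10⁻⁹) = 3.289×10^4 K.

3.29×10^4 K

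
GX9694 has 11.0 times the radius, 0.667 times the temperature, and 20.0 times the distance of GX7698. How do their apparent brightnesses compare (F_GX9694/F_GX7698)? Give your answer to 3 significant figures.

0.0599

L_GX9694/L_GX7698 = (R_GX9694/R_GX7698)²(T_GX9694/T_GX7698)⁴ = (11.0)² × (0.667)⁴ = 23.95.
F_GX9694/F_GX7698 = (L_GX9694/L_GX7698)/(d_GX9694/d_GX7698)² = 23.95 / (20.0)² = 0.05987.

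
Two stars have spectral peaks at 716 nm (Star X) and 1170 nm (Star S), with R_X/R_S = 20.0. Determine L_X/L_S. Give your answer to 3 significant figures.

2.85×10^3

Wien's law gives T ∝ 1/λ_max, so T_X/T_S = λ_S/λ_X = 1170/716 = 1.634.
Then L ∝ R²T⁴ gives L_X/L_S = (20.0)² × (1.634)⁴ = 400.0 × 7.130 = 2852.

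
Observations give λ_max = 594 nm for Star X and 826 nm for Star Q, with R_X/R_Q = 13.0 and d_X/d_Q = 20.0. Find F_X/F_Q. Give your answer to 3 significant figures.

Wien's law: T_X/T_Q = λ_Q/λ_X = 826/594 = 1.391.
L_X/L_Q = (R_X/R_Q)²(T_X/T_Q)⁴ = (13.0)²(1.391)⁴ = 631.9.
F_X/F_Q = (L_X/L_Q)/(d_X/d_Q)² = 631.9/(20.0)² = 1.580.

1.58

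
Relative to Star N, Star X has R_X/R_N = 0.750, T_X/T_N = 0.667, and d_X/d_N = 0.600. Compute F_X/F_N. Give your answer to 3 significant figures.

0.309

L_X/L_N = (R_X/R_N)²(T_X/T_N)⁴ = (0.750)² × (0.667)⁴ = 0.1113.
F_X/F_N = (L_X/L_N)/(d_X/d_N)² = 0.1113 / (0.600)² = 0.3093.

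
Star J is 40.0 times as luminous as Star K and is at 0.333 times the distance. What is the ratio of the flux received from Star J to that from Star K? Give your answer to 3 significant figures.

361

F = L/(4πd²), so F_J/F_K = (L_J/L_K) / (d_J/d_K)²
= 40.0 / (0.333)² = 40.0 / 0.1109 = 360.7.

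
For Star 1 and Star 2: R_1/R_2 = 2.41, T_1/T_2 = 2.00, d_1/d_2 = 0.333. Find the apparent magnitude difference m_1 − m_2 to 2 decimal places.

L_1/L_2 = (2.41)²(2.00)⁴ = 92.93.
F_1/F_2 = (L_1/L_2)/(d_1/d_2)² = 92.93/0.1109 = 838.0.
m_1 − m_2 = −2.5 log₁₀(838.0) = -7.31.

-7.31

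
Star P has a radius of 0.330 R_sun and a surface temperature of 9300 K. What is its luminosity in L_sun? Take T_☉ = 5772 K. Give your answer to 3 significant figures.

L/L_☉ = (R/R_☉)² (T/T_☉)⁴ = (0.330)² × (9300/5772)⁴
       = 0.1089 × (1.611)⁴ = 0.1089 × 6.739 = 0.7339.

0.734 L_sun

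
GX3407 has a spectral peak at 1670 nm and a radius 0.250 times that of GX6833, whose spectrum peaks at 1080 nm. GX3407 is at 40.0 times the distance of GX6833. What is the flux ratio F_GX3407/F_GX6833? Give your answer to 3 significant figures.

Wien's law: T_GX3407/T_GX6833 = λ_GX6833/λ_GX3407 = 1080/1670 = 0.6467.
L_GX3407/L_GX6833 = (R_GX3407/R_GX6833)²(T_GX3407/T_GX6833)⁴ = (0.250)²(0.6467)⁴ = 0.01093.
F_GX3407/F_GX6833 = (L_GX3407/L_GX6833)/(d_GX3407/d_GX6833)² = 0.01093/(40.0)² = 6.833×10^-6.

6.83×10^-6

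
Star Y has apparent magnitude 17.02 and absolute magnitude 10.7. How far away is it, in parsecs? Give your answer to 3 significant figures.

184 pc

m − M = 5 log₁₀(d/10 pc)
17.02 − (10.7) = 6.32 = 5 log₁₀(d/10)
d = 10 × 10^(6.32/5) = 10 × 10^1.264 = 183.7 pc.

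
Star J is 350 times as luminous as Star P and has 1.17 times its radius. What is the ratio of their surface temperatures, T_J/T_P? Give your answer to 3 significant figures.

L ∝ R²T⁴ gives T ∝ (L/R²)^(1/4), so
T_J/T_P = (350 / 1.17²)^(1/4) = (255.7)^(1/4) = 3.999.

4.00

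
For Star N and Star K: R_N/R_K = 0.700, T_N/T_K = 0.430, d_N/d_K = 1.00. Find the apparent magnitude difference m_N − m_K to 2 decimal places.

L_N/L_K = (0.700)²(0.430)⁴ = 0.01675.
F_N/F_K = (L_N/L_K)/(d_N/d_K)² = 0.01675/1.000 = 0.01675.
m_N − m_K = −2.5 log₁₀(0.01675) = 4.44.

4.44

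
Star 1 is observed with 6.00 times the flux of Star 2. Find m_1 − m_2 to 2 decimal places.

-1.95

m_1 − m_2 = −2.5 log₁₀(F_1/F_2) = −2.5 log₁₀(6.00) = −2.5 × (0.778) = -1.945.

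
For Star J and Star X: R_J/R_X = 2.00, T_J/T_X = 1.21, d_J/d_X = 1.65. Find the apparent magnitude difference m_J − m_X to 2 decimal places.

L_J/L_X = (2.00)²(1.21)⁴ = 8.574.
F_J/F_X = (L_J/L_X)/(d_J/d_X)² = 8.574/2.722 = 3.149.
m_J − m_X = −2.5 log₁₀(3.149) = -1.25.

-1.25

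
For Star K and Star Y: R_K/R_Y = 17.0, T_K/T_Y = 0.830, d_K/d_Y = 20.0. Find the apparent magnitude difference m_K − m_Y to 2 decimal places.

L_K/L_Y = (17.0)²(0.830)⁴ = 137.2.
F_K/F_Y = (L_K/L_Y)/(d_K/d_Y)² = 137.2/400.0 = 0.3429.
m_K − m_Y = −2.5 log₁₀(0.3429) = 1.16.

1.16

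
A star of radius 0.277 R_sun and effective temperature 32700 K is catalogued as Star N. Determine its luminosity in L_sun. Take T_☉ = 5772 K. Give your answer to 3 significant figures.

L/L_☉ = (R/R_☉)² (T/T_☉)⁴ = (0.277)² × (32700/5772)⁴
       = 0.07673 × (5.665)⁴ = 0.07673 × 1030 = 79.04.

79.0 L_sun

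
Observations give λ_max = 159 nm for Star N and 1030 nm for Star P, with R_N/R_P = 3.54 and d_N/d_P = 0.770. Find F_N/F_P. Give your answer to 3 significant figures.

3.72×10^4

Wien's law: T_N/T_P = λ_P/λ_N = 1030/159 = 6.478.
L_N/L_P = (R_N/R_P)²(T_N/T_P)⁴ = (3.54)²(6.478)⁴ = 2.207×10^4.
F_N/F_P = (L_N/L_P)/(d_N/d_P)² = 2.207×10^4/(0.770)² = 3.722×10^4.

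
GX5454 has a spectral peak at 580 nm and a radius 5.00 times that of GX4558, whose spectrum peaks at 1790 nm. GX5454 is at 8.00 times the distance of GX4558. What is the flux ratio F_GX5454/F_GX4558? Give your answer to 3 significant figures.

Wien's law: T_GX5454/T_GX4558 = λ_GX4558/λ_GX5454 = 1790/580 = 3.086.
L_GX5454/L_GX4558 = (R_GX5454/R_GX4558)²(T_GX5454/T_GX4558)⁴ = (5.00)²(3.086)⁴ = 2268.
F_GX5454/F_GX4558 = (L_GX5454/L_GX4558)/(d_GX5454/d_GX4558)² = 2268/(8.00)² = 35.44.

35.4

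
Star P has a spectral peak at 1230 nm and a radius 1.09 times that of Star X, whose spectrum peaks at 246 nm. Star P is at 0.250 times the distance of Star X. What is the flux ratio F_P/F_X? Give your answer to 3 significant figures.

0.0304

Wien's law: T_P/T_X = λ_X/λ_P = 246/1230 = 0.2000.
L_P/L_X = (R_P/R_X)²(T_P/T_X)⁴ = (1.09)²(0.2000)⁴ = 0.001901.
F_P/F_X = (L_P/L_X)/(d_P/d_X)² = 0.001901/(0.250)² = 0.03042.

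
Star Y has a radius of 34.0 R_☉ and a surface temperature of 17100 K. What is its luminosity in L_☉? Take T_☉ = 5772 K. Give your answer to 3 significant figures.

L/L_☉ = (R/R_☉)² (T/T_☉)⁴ = (34.0)² × (17100/5772)⁴
       = 1156 × (2.963)⁴ = 1156 × 77.03 = 8.905×10^4.

8.91×10^4 L_☉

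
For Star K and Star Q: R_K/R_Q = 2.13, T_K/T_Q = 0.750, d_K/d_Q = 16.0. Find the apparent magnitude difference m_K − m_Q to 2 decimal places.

5.63

L_K/L_Q = (2.13)²(0.750)⁴ = 1.436.
F_K/F_Q = (L_K/L_Q)/(d_K/d_Q)² = 1.436/256.0 = 0.005607.
m_K − m_Q = −2.5 log₁₀(0.005607) = 5.63.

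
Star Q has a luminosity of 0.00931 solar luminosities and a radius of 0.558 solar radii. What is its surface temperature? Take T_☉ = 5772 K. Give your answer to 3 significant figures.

2.40×10^3 K

T/T_☉ = (L/L_☉)^(1/4) / (R/R_☉)^(1/2)
T = 5772 × (0.00931)^(1/4) / √(0.558) = 5772 × 0.3106 / 0.7470 = 2400 K.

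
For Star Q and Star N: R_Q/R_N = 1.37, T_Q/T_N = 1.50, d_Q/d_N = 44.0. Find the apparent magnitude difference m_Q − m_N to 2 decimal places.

5.77

L_Q/L_N = (1.37)²(1.50)⁴ = 9.502.
F_Q/F_N = (L_Q/L_N)/(d_Q/d_N)² = 9.502/1936 = 0.004908.
m_Q − m_N = −2.5 log₁₀(0.004908) = 5.77.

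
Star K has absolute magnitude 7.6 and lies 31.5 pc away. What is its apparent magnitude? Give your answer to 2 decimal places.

m = M + 5 log₁₀(d/10 pc) = 7.6 + 5 log₁₀(31.5/10)
  = 7.6 + 5 × 0.498 = 7.6 + 2.49 = 10.09.

10.09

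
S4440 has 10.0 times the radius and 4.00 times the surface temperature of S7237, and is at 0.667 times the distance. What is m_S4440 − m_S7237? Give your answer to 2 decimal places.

-11.90

L_S4440/L_S7237 = (10.0)²(4.00)⁴ = 2.560×10^4.
F_S4440/F_S7237 = (L_S4440/L_S7237)/(d_S4440/d_S7237)² = 2.560×10^4/0.4449 = 5.754×10^4.
m_S4440 − m_S7237 = −2.5 log₁₀(5.754×10^4) = -11.90.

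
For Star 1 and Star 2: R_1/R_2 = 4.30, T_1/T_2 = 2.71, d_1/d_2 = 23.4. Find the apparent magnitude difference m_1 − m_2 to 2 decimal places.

L_1/L_2 = (4.30)²(2.71)⁴ = 997.3.
F_1/F_2 = (L_1/L_2)/(d_1/d_2)² = 997.3/547.6 = 1.821.
m_1 − m_2 = −2.5 log₁₀(1.821) = -0.65.

-0.65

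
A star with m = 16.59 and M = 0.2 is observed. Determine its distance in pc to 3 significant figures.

1.90×10^4 pc

m − M = 5 log₁₀(d/10 pc)
16.59 − (0.2) = 16.39 = 5 log₁₀(d/10)
d = 10 × 10^(16.39/5) = 10 × 10^3.278 = 1.897×10^4 pc.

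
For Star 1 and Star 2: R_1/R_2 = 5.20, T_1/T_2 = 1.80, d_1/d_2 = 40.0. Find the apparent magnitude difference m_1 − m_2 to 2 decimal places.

1.88

L_1/L_2 = (5.20)²(1.80)⁴ = 283.9.
F_1/F_2 = (L_1/L_2)/(d_1/d_2)² = 283.9/1600 = 0.1774.
m_1 − m_2 = −2.5 log₁₀(0.1774) = 1.88.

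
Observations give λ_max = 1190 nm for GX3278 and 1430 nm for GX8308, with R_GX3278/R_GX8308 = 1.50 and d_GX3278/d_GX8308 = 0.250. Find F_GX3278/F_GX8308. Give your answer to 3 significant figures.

75.1

Wien's law: T_GX3278/T_GX8308 = λ_GX8308/λ_GX3278 = 1430/1190 = 1.202.
L_GX3278/L_GX8308 = (R_GX3278/R_GX8308)²(T_GX3278/T_GX8308)⁴ = (1.50)²(1.202)⁴ = 4.692.
F_GX3278/F_GX8308 = (L_GX3278/L_GX8308)/(d_GX3278/d_GX8308)² = 4.692/(0.250)² = 75.07.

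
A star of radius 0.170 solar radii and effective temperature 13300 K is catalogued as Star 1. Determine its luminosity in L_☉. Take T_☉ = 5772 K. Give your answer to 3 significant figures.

0.815 L_☉

L/L_☉ = (R/R_☉)² (T/T_☉)⁴ = (0.170)² × (13300/5772)⁴
       = 0.02890 × (2.304)⁴ = 0.02890 × 28.19 = 0.8147.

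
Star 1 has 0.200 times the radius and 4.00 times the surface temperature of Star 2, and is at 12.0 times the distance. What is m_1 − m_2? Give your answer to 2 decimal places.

2.87

L_1/L_2 = (0.200)²(4.00)⁴ = 10.24.
F_1/F_2 = (L_1/L_2)/(d_1/d_2)² = 10.24/144.0 = 0.07111.
m_1 − m_2 = −2.5 log₁₀(0.07111) = 2.87.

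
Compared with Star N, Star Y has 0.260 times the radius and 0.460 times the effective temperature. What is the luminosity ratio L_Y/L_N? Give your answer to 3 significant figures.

From the Stefan–Boltzmann law, L ∝ R²T⁴, so
L_Y/L_N = (R_Y/R_N)² (T_Y/T_N)⁴ = (0.260)² × (0.460)⁴ = 0.06760 × 0.04477 = 0.003027.

0.00303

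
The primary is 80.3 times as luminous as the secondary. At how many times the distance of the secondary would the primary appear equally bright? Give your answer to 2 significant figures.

9.0

Equal flux requires L_p/d_p² = L_s/d_s², so d_p/d_s = √(L_p/L_s)
= √(80.3) = 8.961.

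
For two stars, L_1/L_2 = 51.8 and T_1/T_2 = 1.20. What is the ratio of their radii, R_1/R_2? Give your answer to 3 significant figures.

5.00

L ∝ R²T⁴ gives R ∝ √L / T², so
R_1/R_2 = √(51.8) / (1.20)² = 7.197 / 1.440 = 4.998.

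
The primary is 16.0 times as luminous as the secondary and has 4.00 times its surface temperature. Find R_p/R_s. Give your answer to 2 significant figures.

L ∝ R²T⁴ gives R ∝ √L / T², so
R_p/R_s = √(16.0) / (4.00)² = 4.000 / 16.00 = 0.2500.

0.25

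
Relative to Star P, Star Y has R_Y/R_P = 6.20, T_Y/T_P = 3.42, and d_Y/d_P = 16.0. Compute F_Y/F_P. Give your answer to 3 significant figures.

L_Y/L_P = (R_Y/R_P)²(T_Y/T_P)⁴ = (6.20)² × (3.42)⁴ = 5259.
F_Y/F_P = (L_Y/L_P)/(d_Y/d_P)² = 5259 / (16.0)² = 20.54.

20.5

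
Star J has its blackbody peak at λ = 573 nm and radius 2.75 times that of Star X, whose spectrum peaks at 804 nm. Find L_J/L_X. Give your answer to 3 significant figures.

Wien's law gives T ∝ 1/λ_max, so T_J/T_X = λ_X/λ_J = 804/573 = 1.403.
Then L ∝ R²T⁴ gives L_J/L_X = (2.75)² × (1.403)⁴ = 7.562 × 3.876 = 29.31.

29.3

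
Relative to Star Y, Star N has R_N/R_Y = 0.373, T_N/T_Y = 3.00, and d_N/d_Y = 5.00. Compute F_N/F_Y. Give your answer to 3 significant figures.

L_N/L_Y = (R_N/R_Y)²(T_N/T_Y)⁴ = (0.373)² × (3.00)⁴ = 11.27.
F_N/F_Y = (L_N/L_Y)/(d_N/d_Y)² = 11.27 / (5.00)² = 0.4508.

0.451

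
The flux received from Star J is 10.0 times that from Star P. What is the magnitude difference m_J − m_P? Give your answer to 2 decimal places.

-2.50

m_J − m_P = −2.5 log₁₀(F_J/F_P) = −2.5 log₁₀(10.0) = −2.5 × (1.000) = -2.500.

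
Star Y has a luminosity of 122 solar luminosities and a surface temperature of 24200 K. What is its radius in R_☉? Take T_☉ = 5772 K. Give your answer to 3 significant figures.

R/R_☉ = √(L/L_☉) / (T/T_☉)² = √(122) / (4.193)²
       = 11.05 / 17.58 = 0.6284.

0.628 R_☉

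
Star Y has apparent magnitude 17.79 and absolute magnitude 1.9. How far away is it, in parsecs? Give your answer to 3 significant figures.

1.51×10^4 pc

m − M = 5 log₁₀(d/10 pc)
17.79 − (1.9) = 15.89 = 5 log₁₀(d/10)
d = 10 × 10^(15.89/5) = 10 × 10^3.178 = 1.507×10^4 pc.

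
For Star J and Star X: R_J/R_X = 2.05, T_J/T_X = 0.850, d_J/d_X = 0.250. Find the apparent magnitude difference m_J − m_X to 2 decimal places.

L_J/L_X = (2.05)²(0.850)⁴ = 2.194.
F_J/F_X = (L_J/L_X)/(d_J/d_X)² = 2.194/0.06250 = 35.10.
m_J − m_X = −2.5 log₁₀(35.10) = -3.86.

-3.86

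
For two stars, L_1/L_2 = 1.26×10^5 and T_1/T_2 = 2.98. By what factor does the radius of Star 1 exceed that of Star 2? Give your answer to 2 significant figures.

L ∝ R²T⁴ gives R ∝ √L / T², so
R_1/R_2 = √(1.26×10^5) / (2.98)² = 355.0 / 8.880 = 39.97.

40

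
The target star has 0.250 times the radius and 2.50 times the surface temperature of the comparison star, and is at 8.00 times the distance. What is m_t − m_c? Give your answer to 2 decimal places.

L_t/L_c = (0.250)²(2.50)⁴ = 2.441.
F_t/F_c = (L_t/L_c)/(d_t/d_c)² = 2.441/64.00 = 0.03815.
m_t − m_c = −2.5 log₁₀(0.03815) = 3.55.

3.55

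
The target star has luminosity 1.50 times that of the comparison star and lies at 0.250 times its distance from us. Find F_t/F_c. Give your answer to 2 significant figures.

F = L/(4πd²), so F_t/F_c = (L_t/L_c) / (d_t/d_c)²
= 1.50 / (0.250)² = 1.50 / 0.06250 = 24.00.

24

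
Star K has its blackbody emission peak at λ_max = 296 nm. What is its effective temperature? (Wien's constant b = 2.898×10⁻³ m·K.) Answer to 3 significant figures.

T = b/λ_max = 2.898×10⁻³ / (296×10⁻⁹) = 9791 K.

9.79×10^3 K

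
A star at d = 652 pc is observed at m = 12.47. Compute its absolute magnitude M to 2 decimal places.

3.40

M = m − 5 log₁₀(d/10 pc) = 12.47 − 5 log₁₀(652/10)
  = 12.47 − 5 × 1.814 = 12.47 − 9.07 = 3.40.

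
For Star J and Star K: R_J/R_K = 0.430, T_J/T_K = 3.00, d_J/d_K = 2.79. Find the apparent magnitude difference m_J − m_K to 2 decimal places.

-0.71

L_J/L_K = (0.430)²(3.00)⁴ = 14.98.
F_J/F_K = (L_J/L_K)/(d_J/d_K)² = 14.98/7.784 = 1.924.
m_J − m_K = −2.5 log₁₀(1.924) = -0.71.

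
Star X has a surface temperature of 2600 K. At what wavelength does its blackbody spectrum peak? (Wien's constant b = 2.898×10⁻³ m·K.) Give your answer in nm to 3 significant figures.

λ_max = b/T = 2.898×10⁻³ / 2600 = 1.11×10^-6 m = 1115 nm.

1.11×10^3 nm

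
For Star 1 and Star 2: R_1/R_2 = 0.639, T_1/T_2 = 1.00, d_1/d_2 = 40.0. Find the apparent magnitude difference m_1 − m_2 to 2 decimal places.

L_1/L_2 = (0.639)²(1.00)⁴ = 0.4083.
F_1/F_2 = (L_1/L_2)/(d_1/d_2)² = 0.4083/1600 = 2.552×10^-4.
m_1 − m_2 = −2.5 log₁₀(2.552×10^-4) = 8.98.

8.98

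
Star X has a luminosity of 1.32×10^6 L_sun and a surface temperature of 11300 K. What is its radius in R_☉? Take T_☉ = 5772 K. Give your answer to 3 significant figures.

300 R_☉

R/R_☉ = √(L/L_☉) / (T/T_☉)² = √(1.32×10^6) / (1.958)²
       = 1149 / 3.833 = 299.8.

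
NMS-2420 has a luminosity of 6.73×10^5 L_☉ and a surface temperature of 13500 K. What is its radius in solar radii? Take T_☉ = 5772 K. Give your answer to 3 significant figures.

150 solar radii

R/R_☉ = √(L/L_☉) / (T/T_☉)² = √(6.73×10^5) / (2.339)²
       = 820.4 / 5.470 = 150.0.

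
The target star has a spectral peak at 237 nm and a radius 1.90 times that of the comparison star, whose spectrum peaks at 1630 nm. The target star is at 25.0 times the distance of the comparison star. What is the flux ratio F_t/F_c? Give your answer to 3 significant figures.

12.9

Wien's law: T_t/T_c = λ_c/λ_t = 1630/237 = 6.878.
L_t/L_c = (R_t/R_c)²(T_t/T_c)⁴ = (1.90)²(6.878)⁴ = 8077.
F_t/F_c = (L_t/L_c)/(d_t/d_c)² = 8077/(25.0)² = 12.92.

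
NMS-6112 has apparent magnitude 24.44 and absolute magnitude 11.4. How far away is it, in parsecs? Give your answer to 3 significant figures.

m − M = 5 log₁₀(d/10 pc)
24.44 − (11.4) = 13.04 = 5 log₁₀(d/10)
d = 10 × 10^(13.04/5) = 10 × 10^2.608 = 4055 pc.

4.06×10^3 pc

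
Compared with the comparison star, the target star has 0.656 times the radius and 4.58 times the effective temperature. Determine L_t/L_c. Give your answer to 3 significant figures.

From the Stefan–Boltzmann law, L ∝ R²T⁴, so
L_t/L_c = (R_t/R_c)² (T_t/T_c)⁴ = (0.656)² × (4.58)⁴ = 0.4303 × 440.0 = 189.4.

189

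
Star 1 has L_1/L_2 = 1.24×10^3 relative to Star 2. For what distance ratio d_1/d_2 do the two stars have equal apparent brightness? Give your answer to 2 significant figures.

Equal flux requires L_1/d_1² = L_2/d_2², so d_1/d_2 = √(L_1/L_2)
= √(1.24×10^3) = 35.21.

35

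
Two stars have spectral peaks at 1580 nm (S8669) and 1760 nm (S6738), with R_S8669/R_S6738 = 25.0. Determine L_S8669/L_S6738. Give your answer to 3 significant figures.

962

Wien's law gives T ∝ 1/λ_max, so T_S8669/T_S6738 = λ_S6738/λ_S8669 = 1760/1580 = 1.114.
Then L ∝ R²T⁴ gives L_S8669/L_S6738 = (25.0)² × (1.114)⁴ = 625.0 × 1.540 = 962.3.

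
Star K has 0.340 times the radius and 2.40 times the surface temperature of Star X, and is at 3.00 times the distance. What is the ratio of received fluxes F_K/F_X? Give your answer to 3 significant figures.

L_K/L_X = (R_K/R_X)²(T_K/T_X)⁴ = (0.340)² × (2.40)⁴ = 3.835.
F_K/F_X = (L_K/L_X)/(d_K/d_X)² = 3.835 / (3.00)² = 0.4261.

0.426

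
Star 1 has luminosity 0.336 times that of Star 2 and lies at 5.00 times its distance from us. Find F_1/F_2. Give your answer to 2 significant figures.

0.013

F = L/(4πd²), so F_1/F_2 = (L_1/L_2) / (d_1/d_2)²
= 0.336 / (5.00)² = 0.336 / 25.00 = 0.01344.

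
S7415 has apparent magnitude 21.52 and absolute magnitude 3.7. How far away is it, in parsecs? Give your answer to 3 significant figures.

3.66×10^4 pc

m − M = 5 log₁₀(d/10 pc)
21.52 − (3.7) = 17.82 = 5 log₁₀(d/10)
d = 10 × 10^(17.82/5) = 10 × 10^3.564 = 3.664×10^4 pc.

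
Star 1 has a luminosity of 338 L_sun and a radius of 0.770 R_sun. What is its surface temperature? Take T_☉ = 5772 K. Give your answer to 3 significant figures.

T/T_☉ = (L/L_☉)^(1/4) / (R/R_☉)^(1/2)
T = 5772 × (338)^(1/4) / √(0.770) = 5772 × 4.288 / 0.8775 = 2.820×10^4 K.

2.82×10^4 K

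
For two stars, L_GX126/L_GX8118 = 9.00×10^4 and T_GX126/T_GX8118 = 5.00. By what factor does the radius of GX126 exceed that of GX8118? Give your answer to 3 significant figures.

12.0

L ∝ R²T⁴ gives R ∝ √L / T², so
R_GX126/R_GX8118 = √(9.00×10^4) / (5.00)² = 300.0 / 25.00 = 12.00.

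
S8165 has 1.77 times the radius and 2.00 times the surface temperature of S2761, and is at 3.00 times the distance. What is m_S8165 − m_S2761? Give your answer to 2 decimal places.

-1.86

L_S8165/L_S2761 = (1.77)²(2.00)⁴ = 50.13.
F_S8165/F_S2761 = (L_S8165/L_S2761)/(d_S8165/d_S2761)² = 50.13/9.000 = 5.570.
m_S8165 − m_S2761 = −2.5 log₁₀(5.570) = -1.86.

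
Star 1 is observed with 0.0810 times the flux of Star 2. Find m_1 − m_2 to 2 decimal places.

m_1 − m_2 = −2.5 log₁₀(F_1/F_2) = −2.5 log₁₀(0.0810) = −2.5 × (-1.092) = 2.729.

2.73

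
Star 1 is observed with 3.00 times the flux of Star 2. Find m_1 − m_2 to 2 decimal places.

-1.19

m_1 − m_2 = −2.5 log₁₀(F_1/F_2) = −2.5 log₁₀(3.00) = −2.5 × (0.477) = -1.193.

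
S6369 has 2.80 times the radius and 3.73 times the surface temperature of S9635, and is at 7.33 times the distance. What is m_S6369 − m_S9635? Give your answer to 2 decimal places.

-3.63

L_S6369/L_S9635 = (2.80)²(3.73)⁴ = 1518.
F_S6369/F_S9635 = (L_S6369/L_S9635)/(d_S6369/d_S9635)² = 1518/53.73 = 28.25.
m_S6369 − m_S9635 = −2.5 log₁₀(28.25) = -3.63.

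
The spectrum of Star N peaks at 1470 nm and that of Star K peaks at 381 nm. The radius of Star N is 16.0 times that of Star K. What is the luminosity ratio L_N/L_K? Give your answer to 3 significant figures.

Wien's law gives T ∝ 1/λ_max, so T_N/T_K = λ_K/λ_N = 381/1470 = 0.2592.
Then L ∝ R²T⁴ gives L_N/L_K = (16.0)² × (0.2592)⁴ = 256.0 × 0.004513 = 1.155.

1.16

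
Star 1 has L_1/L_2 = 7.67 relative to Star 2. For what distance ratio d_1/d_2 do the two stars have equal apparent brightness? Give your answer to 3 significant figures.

Equal flux requires L_1/d_1² = L_2/d_2², so d_1/d_2 = √(L_1/L_2)
= √(7.67) = 2.769.

2.77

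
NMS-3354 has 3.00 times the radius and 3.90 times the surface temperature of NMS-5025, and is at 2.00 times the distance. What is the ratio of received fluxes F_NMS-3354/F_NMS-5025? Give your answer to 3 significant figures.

521

L_NMS-3354/L_NMS-5025 = (R_NMS-3354/R_NMS-5025)²(T_NMS-3354/T_NMS-5025)⁴ = (3.00)² × (3.90)⁴ = 2082.
F_NMS-3354/F_NMS-5025 = (L_NMS-3354/L_NMS-5025)/(d_NMS-3354/d_NMS-5025)² = 2082 / (2.00)² = 520.5.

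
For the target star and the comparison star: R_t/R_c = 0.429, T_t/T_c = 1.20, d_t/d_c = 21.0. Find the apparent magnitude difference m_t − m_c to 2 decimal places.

L_t/L_c = (0.429)²(1.20)⁴ = 0.3816.
F_t/F_c = (L_t/L_c)/(d_t/d_c)² = 0.3816/441.0 = 8.654×10^-4.
m_t − m_c = −2.5 log₁₀(8.654×10^-4) = 7.66.

7.66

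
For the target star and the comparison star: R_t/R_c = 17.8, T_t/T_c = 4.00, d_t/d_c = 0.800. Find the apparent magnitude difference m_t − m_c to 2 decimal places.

L_t/L_c = (17.8)²(4.00)⁴ = 8.111×10^4.
F_t/F_c = (L_t/L_c)/(d_t/d_c)² = 8.111×10^4/0.6400 = 1.267×10^5.
m_t − m_c = −2.5 log₁₀(1.267×10^5) = -12.76.

-12.76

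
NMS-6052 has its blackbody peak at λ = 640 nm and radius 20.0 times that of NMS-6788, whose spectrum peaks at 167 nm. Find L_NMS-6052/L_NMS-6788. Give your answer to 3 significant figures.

Wien's law gives T ∝ 1/λ_max, so T_NMS-6052/T_NMS-6788 = λ_NMS-6788/λ_NMS-6052 = 167/640 = 0.2609.
Then L ∝ R²T⁴ gives L_NMS-6052/L_NMS-6788 = (20.0)² × (0.2609)⁴ = 400.0 × 0.004636 = 1.854.

1.85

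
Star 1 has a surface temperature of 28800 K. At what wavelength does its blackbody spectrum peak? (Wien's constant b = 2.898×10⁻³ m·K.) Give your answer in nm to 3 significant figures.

101 nm

λ_max = b/T = 2.898×10⁻³ / 28800 = 1.01×10^-7 m = 100.6 nm.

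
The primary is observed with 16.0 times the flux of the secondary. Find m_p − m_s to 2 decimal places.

m_p − m_s = −2.5 log₁₀(F_p/F_s) = −2.5 log₁₀(16.0) = −2.5 × (1.204) = -3.010.

-3.01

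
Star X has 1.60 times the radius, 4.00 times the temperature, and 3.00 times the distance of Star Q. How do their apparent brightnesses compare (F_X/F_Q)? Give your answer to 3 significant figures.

72.8

L_X/L_Q = (R_X/R_Q)²(T_X/T_Q)⁴ = (1.60)² × (4.00)⁴ = 655.4.
F_X/F_Q = (L_X/L_Q)/(d_X/d_Q)² = 655.4 / (3.00)² = 72.82.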